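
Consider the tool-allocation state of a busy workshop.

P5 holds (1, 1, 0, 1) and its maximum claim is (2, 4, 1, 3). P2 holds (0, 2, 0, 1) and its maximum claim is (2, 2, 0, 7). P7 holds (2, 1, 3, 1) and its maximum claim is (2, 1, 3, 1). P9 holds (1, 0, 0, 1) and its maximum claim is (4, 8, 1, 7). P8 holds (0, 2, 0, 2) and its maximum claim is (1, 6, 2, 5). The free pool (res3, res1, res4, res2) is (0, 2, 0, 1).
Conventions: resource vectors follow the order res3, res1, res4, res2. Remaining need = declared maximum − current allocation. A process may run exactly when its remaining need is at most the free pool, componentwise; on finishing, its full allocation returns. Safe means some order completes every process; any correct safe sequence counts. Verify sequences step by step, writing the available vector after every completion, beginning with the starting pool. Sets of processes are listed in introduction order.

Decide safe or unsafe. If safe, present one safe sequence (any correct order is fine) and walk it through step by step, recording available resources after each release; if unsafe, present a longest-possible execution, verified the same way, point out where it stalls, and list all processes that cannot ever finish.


UNSAFE.
Key observation: even finishing P7, P5, P8 leaves just (3, 6, 3, 5) free — too little res2 for any of the remaining processes.
A maximal execution: P7, P5, P8 — then nothing else fits. Verifying each step:
  pool = (0, 2, 0, 1)
  run P7 (needs (0, 0, 0, 0), free (0, 2, 0, 1)); after release of (2, 1, 3, 1) the pool is (2, 3, 3, 2)
  run P5 (needs (1, 3, 1, 2), free (2, 3, 3, 2)); after release of (1, 1, 0, 1) the pool is (3, 4, 3, 3)
  run P8 (needs (1, 4, 2, 3), free (3, 4, 3, 3)); after release of (0, 2, 0, 2) the pool is (3, 6, 3, 5)
  P2 cannot run: need (2, 0, 0, 6) vs free (3, 6, 3, 5) (insufficient res2)
  P9 cannot run: need (3, 8, 1, 6) vs free (3, 6, 3, 5) (insufficient res1 and res2)
Never able to finish: P2 and P9.


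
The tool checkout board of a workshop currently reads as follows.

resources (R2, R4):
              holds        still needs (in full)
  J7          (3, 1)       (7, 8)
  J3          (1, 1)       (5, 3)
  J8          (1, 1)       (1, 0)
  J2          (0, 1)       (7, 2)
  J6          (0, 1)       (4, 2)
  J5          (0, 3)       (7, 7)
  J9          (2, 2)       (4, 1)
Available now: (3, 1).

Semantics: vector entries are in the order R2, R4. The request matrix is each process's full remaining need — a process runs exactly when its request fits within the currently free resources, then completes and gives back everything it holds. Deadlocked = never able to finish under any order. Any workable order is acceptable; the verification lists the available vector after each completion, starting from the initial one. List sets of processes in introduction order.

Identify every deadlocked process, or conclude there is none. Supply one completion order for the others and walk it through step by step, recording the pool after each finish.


Nothing here is deadlocked.
Key observation: beginning at J8, releases accumulate fast enough that every process eventually fits.
The rest can finish in the order J8, J9, J3, J6, J2, J5, J7. Walking it through:
  pool = (3, 1)
  J8 needs (1, 0) <= (3, 1) -> finishes; pool += (1, 1) = (4, 2)
  J9 needs (4, 1) <= (4, 2) -> finishes; pool += (2, 2) = (6, 4)
  J3 needs (5, 3) <= (6, 4) -> finishes; pool += (1, 1) = (7, 5)
  J6 needs (4, 2) <= (7, 5) -> finishes; pool += (0, 1) = (7, 6)
  J2 needs (7, 2) <= (7, 6) -> finishes; pool += (0, 1) = (7, 7)
  J5 needs (7, 7) <= (7, 7) -> finishes; pool += (0, 3) = (7, 10)
  J7 needs (7, 8) <= (7, 10) -> finishes; pool += (3, 1) = (10, 11)


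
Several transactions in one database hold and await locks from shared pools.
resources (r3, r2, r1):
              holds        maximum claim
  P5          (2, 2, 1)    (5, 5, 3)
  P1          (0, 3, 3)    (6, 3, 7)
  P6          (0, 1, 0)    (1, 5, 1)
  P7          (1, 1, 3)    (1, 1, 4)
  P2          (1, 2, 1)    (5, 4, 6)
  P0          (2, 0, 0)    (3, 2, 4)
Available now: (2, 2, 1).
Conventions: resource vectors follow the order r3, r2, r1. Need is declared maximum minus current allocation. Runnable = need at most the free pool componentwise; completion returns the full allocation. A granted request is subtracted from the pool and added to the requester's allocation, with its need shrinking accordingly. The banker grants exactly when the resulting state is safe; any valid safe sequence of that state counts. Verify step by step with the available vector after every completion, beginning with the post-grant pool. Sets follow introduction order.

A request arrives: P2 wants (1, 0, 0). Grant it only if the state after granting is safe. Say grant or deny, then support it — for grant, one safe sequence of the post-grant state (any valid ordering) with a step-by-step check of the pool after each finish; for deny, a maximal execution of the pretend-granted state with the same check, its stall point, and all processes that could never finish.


GRANT. The post-grant state is safe; one safe sequence: P7, P0, P5, P2, P1, P6.
Key observation: granting shrinks the pool to (1, 2, 1), yet P7 still fits and the chain goes through.
Check on the post-grant state, step by step:
  pool = (1, 2, 1)
  P7: need (0, 0, 1) fits (1, 2, 1); releases (1, 1, 3), pool now (2, 3, 4)
  P0: need (1, 2, 4) fits (2, 3, 4); releases (2, 0, 0), pool now (4, 3, 4)
  P5: need (3, 3, 2) fits (4, 3, 4); releases (2, 2, 1), pool now (6, 5, 5)
  P2: need (3, 2, 5) fits (6, 5, 5); releases (2, 2, 1), pool now (8, 7, 6)
  P1: need (6, 0, 4) fits (8, 7, 6); releases (0, 3, 3), pool now (8, 10, 9)
  P6: need (1, 4, 1) fits (8, 10, 9); releases (0, 1, 0), pool now (8, 11, 9)


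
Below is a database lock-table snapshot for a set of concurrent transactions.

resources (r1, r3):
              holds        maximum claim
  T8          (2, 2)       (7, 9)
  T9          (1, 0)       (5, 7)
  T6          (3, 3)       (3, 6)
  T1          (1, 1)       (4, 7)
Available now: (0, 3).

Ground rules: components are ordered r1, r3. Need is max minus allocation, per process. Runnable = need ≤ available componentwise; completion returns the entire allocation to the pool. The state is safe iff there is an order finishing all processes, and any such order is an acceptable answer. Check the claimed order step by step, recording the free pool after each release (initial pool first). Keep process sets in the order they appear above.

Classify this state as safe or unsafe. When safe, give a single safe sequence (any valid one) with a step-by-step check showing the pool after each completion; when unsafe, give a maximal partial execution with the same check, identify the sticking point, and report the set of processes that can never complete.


SAFE. One safe sequence: T6, T1, T9, T8.
Key observation: the first exact fit in this order is T6 — it needs (0, 3) with (0, 3) free, meeting a requested resource to the last unit.
Step-by-step check:
  pool = (0, 3)
  run T6 (needs (0, 3), free (0, 3)); after release of (3, 3) the pool is (3, 6)
  run T1 (needs (3, 6), free (3, 6)); after release of (1, 1) the pool is (4, 7)
  run T9 (needs (4, 7), free (4, 7)); after release of (1, 0) the pool is (5, 7)
  run T8 (needs (5, 7), free (5, 7)); after release of (2, 2) the pool is (7, 9)


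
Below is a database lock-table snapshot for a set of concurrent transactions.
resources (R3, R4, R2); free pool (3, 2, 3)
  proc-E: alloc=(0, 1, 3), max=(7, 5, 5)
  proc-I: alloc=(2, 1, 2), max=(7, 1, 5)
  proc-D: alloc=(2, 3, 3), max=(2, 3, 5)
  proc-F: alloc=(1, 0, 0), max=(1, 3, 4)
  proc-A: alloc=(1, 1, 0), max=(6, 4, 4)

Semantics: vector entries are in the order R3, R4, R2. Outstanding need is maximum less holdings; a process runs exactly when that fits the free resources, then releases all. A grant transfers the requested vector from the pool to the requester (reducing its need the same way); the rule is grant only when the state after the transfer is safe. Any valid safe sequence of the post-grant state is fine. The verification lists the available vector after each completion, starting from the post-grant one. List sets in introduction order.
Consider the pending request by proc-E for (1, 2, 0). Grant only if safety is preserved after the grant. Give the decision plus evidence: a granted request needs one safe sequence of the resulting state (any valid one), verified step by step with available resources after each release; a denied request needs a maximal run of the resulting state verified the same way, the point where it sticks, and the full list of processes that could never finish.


GRANT — the state after the grant stays safe, e.g. via proc-D, proc-F, proc-I, proc-E, proc-A.
Key observation: the grant leaves (2, 0, 3) free — enough for proc-D, whose release restarts the cascade.
Check on the post-grant state, step by step:
  pool = (2, 0, 3)
  proc-D: need (0, 0, 2) fits (2, 0, 3); releases (2, 3, 3), pool now (4, 3, 6)
  proc-F: need (0, 3, 4) fits (4, 3, 6); releases (1, 0, 0), pool now (5, 3, 6)
  proc-I: need (5, 0, 3) fits (5, 3, 6); releases (2, 1, 2), pool now (7, 4, 8)
  proc-E: need (6, 2, 2) fits (7, 4, 8); releases (1, 3, 3), pool now (8, 7, 11)
  proc-A: need (5, 3, 4) fits (8, 7, 11); releases (1, 1, 0), pool now (9, 8, 11)


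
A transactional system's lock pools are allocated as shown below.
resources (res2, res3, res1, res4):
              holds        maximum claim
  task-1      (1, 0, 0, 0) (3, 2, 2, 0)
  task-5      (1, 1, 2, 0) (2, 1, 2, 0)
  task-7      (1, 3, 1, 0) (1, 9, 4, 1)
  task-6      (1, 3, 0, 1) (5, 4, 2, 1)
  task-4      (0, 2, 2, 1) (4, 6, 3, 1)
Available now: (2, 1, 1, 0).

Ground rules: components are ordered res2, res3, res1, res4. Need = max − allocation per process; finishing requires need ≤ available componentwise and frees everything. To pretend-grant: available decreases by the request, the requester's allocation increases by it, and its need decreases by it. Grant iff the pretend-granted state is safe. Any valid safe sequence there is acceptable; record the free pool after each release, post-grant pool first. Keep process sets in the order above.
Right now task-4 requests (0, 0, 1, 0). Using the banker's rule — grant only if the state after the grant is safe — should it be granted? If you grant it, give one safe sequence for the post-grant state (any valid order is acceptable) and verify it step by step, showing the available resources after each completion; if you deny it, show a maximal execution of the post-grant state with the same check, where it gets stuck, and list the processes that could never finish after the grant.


GRANT: granting preserves safety; a valid post-grant sequence is task-5, task-1, task-6, task-4, task-7.
Key observation: even at the reduced pool (2, 1, 0, 0), task-5 fits immediately, so safety survives the grant.
Verifying the post-grant state step by step:
  pool = (2, 1, 0, 0)
  task-5: need (1, 0, 0, 0) fits (2, 1, 0, 0); releases (1, 1, 2, 0), pool now (3, 2, 2, 0)
  task-1: need (2, 2, 2, 0) fits (3, 2, 2, 0); releases (1, 0, 0, 0), pool now (4, 2, 2, 0)
  task-6: need (4, 1, 2, 0) fits (4, 2, 2, 0); releases (1, 3, 0, 1), pool now (5, 5, 2, 1)
  task-4: need (4, 4, 0, 0) fits (5, 5, 2, 1); releases (0, 2, 3, 1), pool now (5, 7, 5, 2)
  task-7: need (0, 6, 3, 1) fits (5, 7, 5, 2); releases (1, 3, 1, 0), pool now (6, 10, 6, 2)


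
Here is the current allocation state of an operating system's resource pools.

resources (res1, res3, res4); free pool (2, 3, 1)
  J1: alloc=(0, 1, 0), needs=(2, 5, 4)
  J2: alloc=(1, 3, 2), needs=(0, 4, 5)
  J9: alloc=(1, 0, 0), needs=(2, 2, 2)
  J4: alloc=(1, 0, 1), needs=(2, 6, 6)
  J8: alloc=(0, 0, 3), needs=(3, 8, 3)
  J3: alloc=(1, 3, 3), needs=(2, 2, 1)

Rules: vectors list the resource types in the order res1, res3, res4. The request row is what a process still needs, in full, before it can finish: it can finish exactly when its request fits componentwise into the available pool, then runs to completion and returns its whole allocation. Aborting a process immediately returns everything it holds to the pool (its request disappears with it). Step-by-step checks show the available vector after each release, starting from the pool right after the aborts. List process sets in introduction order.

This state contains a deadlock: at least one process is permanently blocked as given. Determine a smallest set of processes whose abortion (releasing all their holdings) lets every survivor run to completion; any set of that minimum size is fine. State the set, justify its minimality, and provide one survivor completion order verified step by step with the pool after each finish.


The answer: abort J2.
Key observation: the deadlocked J8 becomes finishable only because J2 released (1, 3, 2); it completes at step 3 below.
Why nothing smaller works: aborting no one leaves the state deadlocked as given.
The survivors complete as J3, J1, J8, J4, J9. Step-by-step check (starting from the post-abort pool):
  pool = (3, 6, 3)
  run J3 (needs (2, 2, 1), free (3, 6, 3)); after release of (1, 3, 3) the pool is (4, 9, 6)
  run J1 (needs (2, 5, 4), free (4, 9, 6)); after release of (0, 1, 0) the pool is (4, 10, 6)
  run J8 (needs (3, 8, 3), free (4, 10, 6)); after release of (0, 0, 3) the pool is (4, 10, 9)
  run J4 (needs (2, 6, 6), free (4, 10, 9)); after release of (1, 0, 1) the pool is (5, 10, 10)
  run J9 (needs (2, 2, 2), free (5, 10, 10)); after release of (1, 0, 0) the pool is (6, 10, 10)


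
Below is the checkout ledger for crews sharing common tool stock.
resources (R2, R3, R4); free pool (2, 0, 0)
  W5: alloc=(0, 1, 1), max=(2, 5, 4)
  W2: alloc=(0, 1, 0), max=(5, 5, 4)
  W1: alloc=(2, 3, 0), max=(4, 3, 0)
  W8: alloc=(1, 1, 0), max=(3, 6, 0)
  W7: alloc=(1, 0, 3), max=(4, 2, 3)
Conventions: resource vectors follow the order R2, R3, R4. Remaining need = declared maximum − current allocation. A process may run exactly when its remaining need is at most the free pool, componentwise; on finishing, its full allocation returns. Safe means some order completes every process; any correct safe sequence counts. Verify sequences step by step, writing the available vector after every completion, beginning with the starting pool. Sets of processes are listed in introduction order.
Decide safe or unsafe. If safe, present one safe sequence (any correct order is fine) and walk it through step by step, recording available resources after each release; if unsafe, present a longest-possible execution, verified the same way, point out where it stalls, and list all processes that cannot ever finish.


The state is UNSAFE.
Key observation: R3 is the bottleneck — with W1, W7 done the pool holds (5, 3, 3), short of every remaining need.
Going as far as possible: W1, W7; after that, nothing fits. Check, step by step:
  pool = (2, 0, 0)
  W1 needs (2, 0, 0) <= (2, 0, 0) -> finishes; pool += (2, 3, 0) = (4, 3, 0)
  W7 needs (3, 2, 0) <= (4, 3, 0) -> finishes; pool += (1, 0, 3) = (5, 3, 3)
  W5 still needs (2, 4, 3) but only (5, 3, 3) is free — short on R3
  W2 still needs (5, 4, 4) but only (5, 3, 3) is free — short on R3 and R4
  W8 still needs (2, 5, 0) but only (5, 3, 3) is free — short on R3
Never able to finish: W5, W2 and W8.


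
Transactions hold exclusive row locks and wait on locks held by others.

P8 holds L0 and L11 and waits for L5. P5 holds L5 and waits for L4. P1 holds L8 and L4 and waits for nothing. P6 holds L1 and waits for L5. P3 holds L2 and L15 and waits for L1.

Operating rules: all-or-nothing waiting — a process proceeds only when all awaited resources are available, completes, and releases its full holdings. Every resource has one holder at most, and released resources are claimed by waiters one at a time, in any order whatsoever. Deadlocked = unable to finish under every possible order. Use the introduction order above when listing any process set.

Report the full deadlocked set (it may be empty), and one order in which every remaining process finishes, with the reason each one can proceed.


No process is deadlocked.
Key observation: no waiting chain loops back on itself — every chain ends at a process that waits on nothing, so everyone eventually runs.
A valid finishing order for the others: P1, P5, P6, P8, P3.
Step-by-step check:
  P1: no waits; runs immediately, freeing L8 and L4
  P5 waits on L4 — all released -> runs and releases L5
  P6 waits on L5 — all released -> runs and releases L1
  P8 waits on L5 — all released -> runs and releases L0 and L11
  P3 waits on L1 — all released -> runs and releases L2 and L15


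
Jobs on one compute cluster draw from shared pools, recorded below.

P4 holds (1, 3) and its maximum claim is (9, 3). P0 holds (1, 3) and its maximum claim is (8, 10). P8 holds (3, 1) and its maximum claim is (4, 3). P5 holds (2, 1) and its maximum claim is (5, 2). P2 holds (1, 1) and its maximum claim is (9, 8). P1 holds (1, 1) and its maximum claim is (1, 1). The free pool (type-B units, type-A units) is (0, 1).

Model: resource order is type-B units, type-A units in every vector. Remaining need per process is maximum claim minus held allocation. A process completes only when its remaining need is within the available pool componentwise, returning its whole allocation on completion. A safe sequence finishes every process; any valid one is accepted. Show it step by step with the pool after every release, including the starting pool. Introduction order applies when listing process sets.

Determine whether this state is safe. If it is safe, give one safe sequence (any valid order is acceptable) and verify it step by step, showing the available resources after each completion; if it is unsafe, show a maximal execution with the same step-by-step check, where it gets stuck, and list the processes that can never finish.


UNSAFE.
Key observation: after P1, P8, P5 complete, (6, 4) is the best the pool ever gets, yet each leftover process wants more type-B units.
Going as far as possible: P1, P8, P5; after that, nothing fits. Verifying each step:
  pool = (0, 1)
  P1: need (0, 0) fits (0, 1); releases (1, 1), pool now (1, 2)
  P8: need (1, 2) fits (1, 2); releases (3, 1), pool now (4, 3)
  P5: need (3, 1) fits (4, 3); releases (2, 1), pool now (6, 4)
  P4 still needs (8, 0) but only (6, 4) is free — short on type-B units
  P0 still needs (7, 7) but only (6, 4) is free — short on type-B units and type-A units
  P2 still needs (8, 7) but only (6, 4) is free — short on type-B units and type-A units
Never able to finish: P4, P0 and P2.


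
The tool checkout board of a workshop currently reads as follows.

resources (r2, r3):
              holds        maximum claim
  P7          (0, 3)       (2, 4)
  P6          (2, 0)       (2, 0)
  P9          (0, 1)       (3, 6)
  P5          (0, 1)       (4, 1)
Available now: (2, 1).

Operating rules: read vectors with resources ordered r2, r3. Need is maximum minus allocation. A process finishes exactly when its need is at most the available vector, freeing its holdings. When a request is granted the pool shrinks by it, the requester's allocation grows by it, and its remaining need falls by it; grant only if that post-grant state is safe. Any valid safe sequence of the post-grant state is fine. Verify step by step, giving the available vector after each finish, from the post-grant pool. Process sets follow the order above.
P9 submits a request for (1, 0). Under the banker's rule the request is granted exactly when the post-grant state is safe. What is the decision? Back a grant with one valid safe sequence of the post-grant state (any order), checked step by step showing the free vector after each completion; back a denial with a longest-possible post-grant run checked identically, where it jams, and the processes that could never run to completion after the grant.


DENY — the pretend-granted state is unsafe.
Key observation: after P6, P7 the pool peaks at (3, 4), and each blocked process is short somewhere: P9 on r3; P5 on r2.
After a pretend grant, a maximal execution: P6, P7 — then nothing else fits. Verifying each step:
  pool = (1, 1)
  P6 needs (0, 0) <= (1, 1) -> finishes; pool += (2, 0) = (3, 1)
  P7 needs (2, 1) <= (3, 1) -> finishes; pool += (0, 3) = (3, 4)
  P9 still needs (2, 5) but only (3, 4) is free — short on r3
  P5 still needs (4, 0) but only (3, 4) is free — short on r2
Had the request been granted, P9 and P5 could never finish.


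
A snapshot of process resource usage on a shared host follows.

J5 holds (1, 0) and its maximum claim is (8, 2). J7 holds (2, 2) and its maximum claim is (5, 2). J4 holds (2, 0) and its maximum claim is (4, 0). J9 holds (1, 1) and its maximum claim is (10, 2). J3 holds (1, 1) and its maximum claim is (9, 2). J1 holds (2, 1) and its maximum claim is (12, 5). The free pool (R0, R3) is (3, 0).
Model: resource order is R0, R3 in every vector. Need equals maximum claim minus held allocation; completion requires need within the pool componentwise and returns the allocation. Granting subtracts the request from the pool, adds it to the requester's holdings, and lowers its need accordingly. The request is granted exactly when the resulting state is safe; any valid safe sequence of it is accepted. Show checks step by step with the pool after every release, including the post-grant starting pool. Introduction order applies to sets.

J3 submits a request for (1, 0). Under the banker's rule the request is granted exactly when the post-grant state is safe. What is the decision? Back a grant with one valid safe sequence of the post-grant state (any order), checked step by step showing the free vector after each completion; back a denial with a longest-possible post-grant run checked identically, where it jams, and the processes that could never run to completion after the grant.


DENY: after the grant no complete ordering would exist.
Key observation: the wall is R0: completing J4, J7 brings the pool only to (6, 2), and all the rest need more.
After a pretend grant, a maximal execution: J4, J7 — then nothing else fits. Check, step by step:
  pool = (2, 0)
  run J4 (needs (2, 0), free (2, 0)); after release of (2, 0) the pool is (4, 0)
  run J7 (needs (3, 0), free (4, 0)); after release of (2, 2) the pool is (6, 2)
  J5 cannot run: need (7, 2) vs free (6, 2) (insufficient R0)
  J9 cannot run: need (9, 1) vs free (6, 2) (insufficient R0)
  J3 cannot run: need (7, 1) vs free (6, 2) (insufficient R0)
  J1 cannot run: need (10, 4) vs free (6, 2) (insufficient R0 and R3)
Post-grant, the permanently blocked set is J5, J9, J3 and J1.


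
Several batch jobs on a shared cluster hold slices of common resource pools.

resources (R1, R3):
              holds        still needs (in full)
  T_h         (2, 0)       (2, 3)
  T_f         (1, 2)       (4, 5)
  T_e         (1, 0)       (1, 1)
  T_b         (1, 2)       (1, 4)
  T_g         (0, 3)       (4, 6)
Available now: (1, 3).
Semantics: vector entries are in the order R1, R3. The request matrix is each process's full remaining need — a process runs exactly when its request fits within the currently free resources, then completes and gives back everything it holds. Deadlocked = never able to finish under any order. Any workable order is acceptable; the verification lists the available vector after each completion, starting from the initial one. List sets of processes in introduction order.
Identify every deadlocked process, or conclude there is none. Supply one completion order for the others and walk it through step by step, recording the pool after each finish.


The deadlocked set is T_f, T_b and T_g.
Key observation: R3 is the bottleneck — with T_e, T_h done the pool holds (4, 3), short of every remaining need.
One completion order for the rest: T_e, T_h. Verifying each step:
  pool = (1, 3)
  run T_e (needs (1, 1), free (1, 3)); after release of (1, 0) the pool is (2, 3)
  run T_h (needs (2, 3), free (2, 3)); after release of (2, 0) the pool is (4, 3)
The stuck group stays short no matter what:
  T_f still needs (4, 5) but only (4, 3) is free — short on R3
  T_b still needs (1, 4) but only (4, 3) is free — short on R3
  T_g still needs (4, 6) but only (4, 3) is free — short on R3


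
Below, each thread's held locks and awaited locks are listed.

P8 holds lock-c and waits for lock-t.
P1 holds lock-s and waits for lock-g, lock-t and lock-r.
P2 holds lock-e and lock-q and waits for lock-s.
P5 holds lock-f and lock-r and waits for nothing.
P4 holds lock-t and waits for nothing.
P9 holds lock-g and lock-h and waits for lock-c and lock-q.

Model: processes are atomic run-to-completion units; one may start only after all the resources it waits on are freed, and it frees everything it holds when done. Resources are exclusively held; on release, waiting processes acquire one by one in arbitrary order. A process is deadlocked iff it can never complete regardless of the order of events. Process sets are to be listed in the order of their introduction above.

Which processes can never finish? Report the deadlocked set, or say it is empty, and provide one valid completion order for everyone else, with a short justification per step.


The deadlocked set is P1, P2 and P9.
Key observation: the cycle P1 -> P9 -> P2 -> P1 can never break — each member waits on the next; no other process is dragged down with it.
The rest can finish in the order P5, P4, P8.
Walking it through:
  P5 waits on nothing -> runs at once and releases lock-f and lock-r
  P4 waits on nothing -> runs at once and releases lock-t
  run P8 (all its waits — lock-t — are resolved); releases lock-c


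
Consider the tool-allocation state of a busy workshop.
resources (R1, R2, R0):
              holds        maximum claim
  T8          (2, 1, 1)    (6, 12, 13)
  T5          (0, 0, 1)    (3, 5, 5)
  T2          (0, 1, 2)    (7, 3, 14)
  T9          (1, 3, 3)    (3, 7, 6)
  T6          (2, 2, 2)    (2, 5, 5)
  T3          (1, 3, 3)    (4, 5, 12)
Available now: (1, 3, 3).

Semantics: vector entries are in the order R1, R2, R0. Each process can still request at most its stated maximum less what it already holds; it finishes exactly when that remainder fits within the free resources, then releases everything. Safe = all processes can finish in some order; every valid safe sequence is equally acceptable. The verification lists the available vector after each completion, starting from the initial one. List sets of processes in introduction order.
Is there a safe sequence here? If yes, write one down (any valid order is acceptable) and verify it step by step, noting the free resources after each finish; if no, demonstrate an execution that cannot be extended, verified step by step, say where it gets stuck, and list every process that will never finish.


SAFE, for example via the order T6, T9, T5, T3, T8, T2.
Key observation: reading the order forward, T6 is the first process whose need (0, 3, 3) meets the free pool (1, 3, 3) exactly on a resource it requests.
Verifying each step:
  pool = (1, 3, 3)
  T6: need (0, 3, 3) fits (1, 3, 3); releases (2, 2, 2), pool now (3, 5, 5)
  T9: need (2, 4, 3) fits (3, 5, 5); releases (1, 3, 3), pool now (4, 8, 8)
  T5: need (3, 5, 4) fits (4, 8, 8); releases (0, 0, 1), pool now (4, 8, 9)
  T3: need (3, 2, 9) fits (4, 8, 9); releases (1, 3, 3), pool now (5, 11, 12)
  T8: need (4, 11, 12) fits (5, 11, 12); releases (2, 1, 1), pool now (7, 12, 13)
  T2: need (7, 2, 12) fits (7, 12, 13); releases (0, 1, 2), pool now (7, 13, 15)


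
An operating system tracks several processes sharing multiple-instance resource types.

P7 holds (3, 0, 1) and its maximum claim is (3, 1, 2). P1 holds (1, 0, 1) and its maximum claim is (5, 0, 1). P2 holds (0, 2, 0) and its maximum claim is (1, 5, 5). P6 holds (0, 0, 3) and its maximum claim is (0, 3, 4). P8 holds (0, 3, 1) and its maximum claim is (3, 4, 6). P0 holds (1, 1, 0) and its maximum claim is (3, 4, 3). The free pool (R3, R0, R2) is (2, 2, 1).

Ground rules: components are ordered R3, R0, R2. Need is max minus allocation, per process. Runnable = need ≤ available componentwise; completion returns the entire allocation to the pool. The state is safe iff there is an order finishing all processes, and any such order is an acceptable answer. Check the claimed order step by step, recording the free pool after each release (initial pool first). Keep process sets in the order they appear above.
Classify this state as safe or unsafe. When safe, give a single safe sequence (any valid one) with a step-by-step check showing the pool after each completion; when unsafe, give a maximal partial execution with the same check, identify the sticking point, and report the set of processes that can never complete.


The state is UNSAFE.
Key observation: after P7, P1 the pool peaks at (6, 2, 3), and each blocked process is short somewhere: P2 on R0, R2; P6 on R0; P8 on R2; P0 on R0.
Going as far as possible: P7, P1; after that, nothing fits. Step-by-step check:
  pool = (2, 2, 1)
  P7 needs (0, 1, 1) <= (2, 2, 1) -> finishes; pool += (3, 0, 1) = (5, 2, 2)
  P1 needs (4, 0, 0) <= (5, 2, 2) -> finishes; pool += (1, 0, 1) = (6, 2, 3)
  P2 cannot run: need (1, 3, 5) vs free (6, 2, 3) (insufficient R0 and R2)
  P6 cannot run: need (0, 3, 1) vs free (6, 2, 3) (insufficient R0)
  P8 cannot run: need (3, 1, 5) vs free (6, 2, 3) (insufficient R2)
  P0 cannot run: need (2, 3, 3) vs free (6, 2, 3) (insufficient R0)
Processes that can never finish: P2, P6, P8 and P0.


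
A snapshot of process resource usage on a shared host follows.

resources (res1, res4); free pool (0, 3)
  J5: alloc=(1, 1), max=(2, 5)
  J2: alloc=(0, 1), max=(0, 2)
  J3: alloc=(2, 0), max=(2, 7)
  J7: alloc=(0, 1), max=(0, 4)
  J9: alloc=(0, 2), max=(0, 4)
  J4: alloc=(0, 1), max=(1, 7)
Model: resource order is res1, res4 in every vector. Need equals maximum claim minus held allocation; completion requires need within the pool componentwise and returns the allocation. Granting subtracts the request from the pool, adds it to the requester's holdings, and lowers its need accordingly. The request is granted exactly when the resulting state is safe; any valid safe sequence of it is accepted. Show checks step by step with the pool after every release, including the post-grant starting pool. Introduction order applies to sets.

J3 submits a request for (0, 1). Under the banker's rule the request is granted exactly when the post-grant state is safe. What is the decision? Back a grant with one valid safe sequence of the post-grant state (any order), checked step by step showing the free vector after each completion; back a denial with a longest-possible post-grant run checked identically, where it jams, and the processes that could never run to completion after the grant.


GRANT. The post-grant state is safe; one safe sequence: J9, J7, J2, J3, J4, J5.
Key observation: the transfer keeps a workable pool ((0, 2)); J9 starts the safe sequence.
Check on the post-grant state, step by step:
  pool = (0, 2)
  J9: need (0, 2) fits (0, 2); releases (0, 2), pool now (0, 4)
  J7: need (0, 3) fits (0, 4); releases (0, 1), pool now (0, 5)
  J2: need (0, 1) fits (0, 5); releases (0, 1), pool now (0, 6)
  J3: need (0, 6) fits (0, 6); releases (2, 1), pool now (2, 7)
  J4: need (1, 6) fits (2, 7); releases (0, 1), pool now (2, 8)
  J5: need (1, 4) fits (2, 8); releases (1, 1), pool now (3, 9)


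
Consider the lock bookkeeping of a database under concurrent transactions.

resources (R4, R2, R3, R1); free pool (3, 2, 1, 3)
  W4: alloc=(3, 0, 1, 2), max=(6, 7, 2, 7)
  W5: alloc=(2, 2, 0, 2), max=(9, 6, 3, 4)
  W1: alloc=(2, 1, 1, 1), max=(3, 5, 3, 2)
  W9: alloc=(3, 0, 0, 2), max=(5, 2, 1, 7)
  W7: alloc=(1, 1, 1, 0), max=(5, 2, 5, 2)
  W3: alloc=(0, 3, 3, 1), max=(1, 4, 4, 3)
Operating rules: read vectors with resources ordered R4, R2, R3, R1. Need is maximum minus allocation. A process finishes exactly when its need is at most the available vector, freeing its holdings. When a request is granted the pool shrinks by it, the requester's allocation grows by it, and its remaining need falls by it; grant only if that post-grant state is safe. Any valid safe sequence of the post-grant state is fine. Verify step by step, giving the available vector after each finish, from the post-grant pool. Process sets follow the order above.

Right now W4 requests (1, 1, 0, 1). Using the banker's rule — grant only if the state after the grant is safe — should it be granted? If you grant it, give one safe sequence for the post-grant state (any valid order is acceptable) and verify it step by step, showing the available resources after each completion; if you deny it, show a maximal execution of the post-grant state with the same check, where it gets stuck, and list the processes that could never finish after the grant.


GRANT. The post-grant state is safe; one safe sequence: W3, W1, W7, W4, W9, W5.
Key observation: with (2, 1, 1, 2) left after the transfer, W3 can run at once — the state stays safe.
Step-by-step check of the post-grant state:
  pool = (2, 1, 1, 2)
  run W3 (needs (1, 1, 1, 2), free (2, 1, 1, 2)); after release of (0, 3, 3, 1) the pool is (2, 4, 4, 3)
  run W1 (needs (1, 4, 2, 1), free (2, 4, 4, 3)); after release of (2, 1, 1, 1) the pool is (4, 5, 5, 4)
  run W7 (needs (4, 1, 4, 2), free (4, 5, 5, 4)); after release of (1, 1, 1, 0) the pool is (5, 6, 6, 4)
  run W4 (needs (2, 6, 1, 4), free (5, 6, 6, 4)); after release of (4, 1, 1, 3) the pool is (9, 7, 7, 7)
  run W9 (needs (2, 2, 1, 5), free (9, 7, 7, 7)); after release of (3, 0, 0, 2) the pool is (12, 7, 7, 9)
  run W5 (needs (7, 4, 3, 2), free (12, 7, 7, 9)); after release of (2, 2, 0, 2) the pool is (14, 9, 7, 11)


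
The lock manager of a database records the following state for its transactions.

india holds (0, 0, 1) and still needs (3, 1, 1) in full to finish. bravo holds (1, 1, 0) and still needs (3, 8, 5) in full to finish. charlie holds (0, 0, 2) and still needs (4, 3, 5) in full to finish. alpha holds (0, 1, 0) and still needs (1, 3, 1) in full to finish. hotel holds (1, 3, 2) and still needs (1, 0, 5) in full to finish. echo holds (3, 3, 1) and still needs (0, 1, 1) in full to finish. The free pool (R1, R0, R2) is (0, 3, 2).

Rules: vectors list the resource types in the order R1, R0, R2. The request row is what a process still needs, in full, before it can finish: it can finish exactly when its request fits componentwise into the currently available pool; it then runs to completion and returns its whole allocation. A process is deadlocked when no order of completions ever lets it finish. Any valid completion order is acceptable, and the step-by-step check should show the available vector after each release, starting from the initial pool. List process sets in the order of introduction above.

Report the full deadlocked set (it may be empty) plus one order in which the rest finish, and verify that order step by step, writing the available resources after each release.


The deadlocked set is bravo, charlie and hotel.
Key observation: R2 is the bottleneck — with echo, alpha, india done the pool holds (3, 7, 4), short of every remaining need.
The rest can finish in the order echo, alpha, india. Walking it through:
  pool = (0, 3, 2)
  run echo (needs (0, 1, 1), free (0, 3, 2)); after release of (3, 3, 1) the pool is (3, 6, 3)
  run alpha (needs (1, 3, 1), free (3, 6, 3)); after release of (0, 1, 0) the pool is (3, 7, 3)
  run india (needs (3, 1, 1), free (3, 7, 3)); after release of (0, 0, 1) the pool is (3, 7, 4)
None of the blocked processes ever fits:
  bravo cannot run: need (3, 8, 5) vs free (3, 7, 4) (insufficient R0 and R2)
  charlie cannot run: need (4, 3, 5) vs free (3, 7, 4) (insufficient R1 and R2)
  hotel cannot run: need (1, 0, 5) vs free (3, 7, 4) (insufficient R2)


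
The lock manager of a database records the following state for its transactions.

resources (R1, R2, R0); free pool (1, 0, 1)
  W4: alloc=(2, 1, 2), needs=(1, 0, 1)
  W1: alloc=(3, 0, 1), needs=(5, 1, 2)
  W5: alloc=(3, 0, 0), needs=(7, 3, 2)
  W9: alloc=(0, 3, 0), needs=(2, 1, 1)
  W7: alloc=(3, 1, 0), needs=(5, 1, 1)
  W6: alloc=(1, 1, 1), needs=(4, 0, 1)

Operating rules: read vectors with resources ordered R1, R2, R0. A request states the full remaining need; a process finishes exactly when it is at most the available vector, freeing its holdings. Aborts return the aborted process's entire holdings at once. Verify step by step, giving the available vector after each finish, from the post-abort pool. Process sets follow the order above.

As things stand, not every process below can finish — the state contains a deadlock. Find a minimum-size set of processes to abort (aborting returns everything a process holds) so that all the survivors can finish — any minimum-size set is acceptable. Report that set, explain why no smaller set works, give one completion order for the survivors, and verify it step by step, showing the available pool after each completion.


The answer: abort W5.
Key observation: aborting W5 returns (3, 0, 0), and W7 — hopeless before — runs at step 2 with the returned capacity in the pool.
Minimality: the empty abort set fails — the state is deadlocked as it stands.
One survivor order: W4, W7, W9, W1, W6. Step-by-step check (post-abort pool first):
  pool = (4, 0, 1)
  run W4 (needs (1, 0, 1), free (4, 0, 1)); after release of (2, 1, 2) the pool is (6, 1, 3)
  run W7 (needs (5, 1, 1), free (6, 1, 3)); after release of (3, 1, 0) the pool is (9, 2, 3)
  run W9 (needs (2, 1, 1), free (9, 2, 3)); after release of (0, 3, 0) the pool is (9, 5, 3)
  run W1 (needs (5, 1, 2), free (9, 5, 3)); after release of (3, 0, 1) the pool is (12, 5, 4)
  run W6 (needs (4, 0, 1), free (12, 5, 4)); after release of (1, 1, 1) the pool is (13, 6, 5)


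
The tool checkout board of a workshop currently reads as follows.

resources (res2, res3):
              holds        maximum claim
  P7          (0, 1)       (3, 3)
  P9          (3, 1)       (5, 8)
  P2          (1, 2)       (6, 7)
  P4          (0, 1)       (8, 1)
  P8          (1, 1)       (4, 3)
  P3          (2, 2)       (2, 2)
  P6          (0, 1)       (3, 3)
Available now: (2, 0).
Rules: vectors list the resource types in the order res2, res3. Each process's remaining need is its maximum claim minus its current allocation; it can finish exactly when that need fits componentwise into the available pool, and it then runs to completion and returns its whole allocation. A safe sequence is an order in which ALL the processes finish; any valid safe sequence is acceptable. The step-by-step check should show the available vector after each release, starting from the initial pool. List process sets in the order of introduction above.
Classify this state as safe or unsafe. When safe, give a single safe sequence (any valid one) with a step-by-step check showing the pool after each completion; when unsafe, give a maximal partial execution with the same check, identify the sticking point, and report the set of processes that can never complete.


SAFE. One safe sequence: P3, P7, P6, P8, P2, P9, P4.
Key observation: the first exact fit in this order is P7 — it needs (3, 2) with (4, 2) free, meeting a requested resource to the last unit.
Check, step by step:
  pool = (2, 0)
  P3: need (0, 0) fits (2, 0); releases (2, 2), pool now (4, 2)
  P7: need (3, 2) fits (4, 2); releases (0, 1), pool now (4, 3)
  P6: need (3, 2) fits (4, 3); releases (0, 1), pool now (4, 4)
  P8: need (3, 2) fits (4, 4); releases (1, 1), pool now (5, 5)
  P2: need (5, 5) fits (5, 5); releases (1, 2), pool now (6, 7)
  P9: need (2, 7) fits (6, 7); releases (3, 1), pool now (9, 8)
  P4: need (8, 0) fits (9, 8); releases (0, 1), pool now (9, 9)


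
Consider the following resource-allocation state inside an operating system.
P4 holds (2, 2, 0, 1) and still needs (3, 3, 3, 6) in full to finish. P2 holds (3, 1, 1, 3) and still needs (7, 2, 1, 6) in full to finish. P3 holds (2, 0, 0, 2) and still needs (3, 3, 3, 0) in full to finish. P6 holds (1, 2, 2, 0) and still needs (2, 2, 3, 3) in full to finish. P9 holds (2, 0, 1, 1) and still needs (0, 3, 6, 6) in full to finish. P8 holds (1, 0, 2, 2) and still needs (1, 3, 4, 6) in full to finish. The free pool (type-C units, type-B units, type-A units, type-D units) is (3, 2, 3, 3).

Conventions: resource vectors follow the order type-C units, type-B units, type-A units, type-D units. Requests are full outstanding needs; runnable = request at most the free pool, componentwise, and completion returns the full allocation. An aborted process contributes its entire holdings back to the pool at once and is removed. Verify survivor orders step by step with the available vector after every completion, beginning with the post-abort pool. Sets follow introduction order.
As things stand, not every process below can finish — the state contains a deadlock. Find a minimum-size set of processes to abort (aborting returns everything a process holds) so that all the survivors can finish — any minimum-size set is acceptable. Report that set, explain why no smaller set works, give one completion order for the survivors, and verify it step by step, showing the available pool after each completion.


The answer: abort P2.
Key observation: no ordering could ever have run P8 before the abort of P2; with (3, 1, 1, 3) back in the pool it fits at step 3.
No smaller set exists: with zero aborts the deadlock remains.
The survivors complete as P6, P3, P8, P4, P9. Step-by-step check (starting from the post-abort pool):
  pool = (6, 3, 4, 6)
  run P6 (needs (2, 2, 3, 3), free (6, 3, 4, 6)); after release of (1, 2, 2, 0) the pool is (7, 5, 6, 6)
  run P3 (needs (3, 3, 3, 0), free (7, 5, 6, 6)); after release of (2, 0, 0, 2) the pool is (9, 5, 6, 8)
  run P8 (needs (1, 3, 4, 6), free (9, 5, 6, 8)); after release of (1, 0, 2, 2) the pool is (10, 5, 8, 10)
  run P4 (needs (3, 3, 3, 6), free (10, 5, 8, 10)); after release of (2, 2, 0, 1) the pool is (12, 7, 8, 11)
  run P9 (needs (0, 3, 6, 6), free (12, 7, 8, 11)); after release of (2, 0, 1, 1) the pool is (14, 7, 9, 12)
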